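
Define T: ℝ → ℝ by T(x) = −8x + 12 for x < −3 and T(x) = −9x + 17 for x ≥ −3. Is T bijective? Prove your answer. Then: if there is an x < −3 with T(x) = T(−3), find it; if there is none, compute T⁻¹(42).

Both pieces are strictly decreasing (slopes −8 and −9), so each is injective on its own interval.
The left piece maps (−∞, −3) onto (36, ∞); the right piece maps [−3, ∞) onto (−∞, 44].
These images overlap. In particular T(−3) = 44 (right piece), and solving −8x + 12 = 44 on the left piece gives x = −4 < −3.
So T(−4) = T(−3) with −4 ≠ −3, and T is not injective, hence not bijective. This x = −4 is the requested value below −3.

-4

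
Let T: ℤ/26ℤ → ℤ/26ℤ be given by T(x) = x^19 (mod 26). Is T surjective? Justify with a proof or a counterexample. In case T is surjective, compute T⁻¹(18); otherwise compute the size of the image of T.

Computing x^19 mod 26 for each x (by repeated squaring, reducing mod 26 at every step), the values T(0), T(1), …, T(25) are: 0, 1, 24, 3, 4, 21, 20, 19, 18, 9, 10, 15, 12, 13, 14, 11, 16, 17, 8, 7, 6, 5, 22, 23, 2, 25.
Every element of ℤ/26ℤ appears exactly once in this list, so T is a bijection, and in particular surjective.
Since T is surjective, we read off the preimage of 18 from the same table: T(8) = 18, so T⁻¹(18) = 8.

8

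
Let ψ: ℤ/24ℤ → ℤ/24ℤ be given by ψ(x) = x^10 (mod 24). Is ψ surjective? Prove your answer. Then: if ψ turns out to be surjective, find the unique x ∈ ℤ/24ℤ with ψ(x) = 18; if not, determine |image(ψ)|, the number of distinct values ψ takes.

ψ(2): Repeated squaring mod 24: 2^1 ≡ 2, 2^2 ≡ 2² = 4, 2^4 ≡ 4² = 16, 2^8 ≡ 16² = 256 ≡ 16. Since 10 = 8 + 2, 2^10 ≡ 16·4: 16·4 = 64 ≡ 16. So 2^10 ≡ 16 (mod 24).
ψ(4): Repeated squaring mod 24: 4^1 ≡ 4, 4^2 ≡ 4² = 16, 4^4 ≡ 16² = 256 ≡ 16, 4^8 ≡ 16² = 256 ≡ 16. Since 10 = 8 + 2, 4^10 ≡ 16·16: 16·16 = 256 ≡ 16. So 4^10 ≡ 16 (mod 24).
So ψ(2) = ψ(4) = 16 while 2 ≠ 4, thus ψ is not injective.
A non-injective map from the 24-element set ℤ/24ℤ to itself takes at most 23 distinct values, so it cannot be surjective. Hence ψ is not surjective.
Since ψ is not surjective, we determine |image(ψ)|. Computing x^10 mod 24 for each x (by repeated squaring, reducing mod 24 at every step), the values ψ(0), ψ(1), …, ψ(23) are: 0, 1, 16, 9, 16, 1, 0, 1, 16, 9, 16, 1, 0, 1, 16, 9, 16, 1, 0, 1, 16, 9, 16, 1.
The distinct values are {0, 1, 9, 16}; there are 4 of them.

4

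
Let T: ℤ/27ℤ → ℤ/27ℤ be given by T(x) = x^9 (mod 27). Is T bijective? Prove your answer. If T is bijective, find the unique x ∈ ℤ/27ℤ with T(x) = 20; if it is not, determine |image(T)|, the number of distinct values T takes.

T(0) = 0^9 = 0.
T(3): Repeated squaring mod 27: 3^1 ≡ 3, 3^2 ≡ 3² = 9, 3^4 ≡ 9² = 81 ≡ 0, 3^8 ≡ 0² = 0. Since 9 = 8 + 1, 3^9 ≡ 0·3: 0·3 = 0. So 3^9 ≡ 0 (mod 27).
So T(0) = T(3) = 0 while 0 ≠ 3, so T is not injective, hence not bijective.
Since T is not bijective, we determine |image(T)|. Computing x^9 mod 27 for each x (by repeated squaring, reducing mod 27 at every step), the values T(0), T(1), …, T(26) are: 0, 1, 26, 0, 1, 26, 0, 1, 26, 0, 1, 26, 0, 1, 26, 0, 1, 26, 0, 1, 26, 0, 1, 26, 0, 1, 26.
The distinct values are {0, 1, 26}; there are 3 of them.

3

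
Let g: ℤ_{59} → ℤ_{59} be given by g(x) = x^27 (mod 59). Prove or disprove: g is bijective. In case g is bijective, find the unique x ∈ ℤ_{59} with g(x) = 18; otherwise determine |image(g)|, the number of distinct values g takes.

6

Since 59 is prime, the nonzero elements of ℤ_{59} form a cyclic group of order 58.
As gcd(27, 58) = 1, raising to the 27th power is a bijection on this group: if s^27 ≡ t^27 then (st^{−1})^27 = 1, and the only element of order dividing gcd(27, 58) = 1 is 1, so s = t.
With g(0) = 0 this makes g injective on all of ℤ_{59}, hence bijective (finite equal-size domain and codomain). In particular g is bijective.
Since g is bijective, we find the preimage of 18. The inverse of x ↦ x^27 on (ℤ_{59})^× is x ↦ x^43, because 27·43 = 1161 = 20·58 + 1 ≡ 1 (mod 58) and x^{58} = 1 for x ≠ 0 (Fermat). So g⁻¹(18) = 18^43 mod 59.
Repeated squaring mod 59: 18^1 ≡ 18, 18^2 ≡ 18² = 324 ≡ 29, 18^4 ≡ 29² = 841 ≡ 15, 18^8 ≡ 15² = 225 ≡ 48, 18^16 ≡ 48² = 2304 ≡ 3, 18^32 ≡ 3² = 9. Since 43 = 32 + 8 + 2 + 1, 18^43 ≡ 9·48·29·18: 9·48 = 432 ≡ 19, then 19·29 = 551 ≡ 20, then 20·18 = 360 ≡ 6. So 18^43 ≡ 6 (mod 59).
Hence g⁻¹(18) = 6.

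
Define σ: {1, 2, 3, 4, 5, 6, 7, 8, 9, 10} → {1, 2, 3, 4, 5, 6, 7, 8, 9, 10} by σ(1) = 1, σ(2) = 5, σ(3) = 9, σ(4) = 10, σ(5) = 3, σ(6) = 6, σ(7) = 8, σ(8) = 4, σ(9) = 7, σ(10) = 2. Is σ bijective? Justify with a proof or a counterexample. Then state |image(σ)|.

The values 1, 5, 9, 10, 3, 6, 8, 4, 7, 2 are a permutation of {1, 2, 3, 4, 5, 6, 7, 8, 9, 10}: each element appears exactly once.
So σ is injective and surjective, hence bijective.
The image of σ is {1, 2, 3, 4, 5, 6, 7, 8, 9, 10}, which has 10 elements.

10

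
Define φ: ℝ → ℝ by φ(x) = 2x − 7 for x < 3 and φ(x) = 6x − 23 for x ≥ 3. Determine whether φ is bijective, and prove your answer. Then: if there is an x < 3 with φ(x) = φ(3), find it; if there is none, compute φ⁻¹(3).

Both pieces are strictly increasing (slopes 2 and 6), so each is injective on its own interval.
The left piece maps (−∞, 3) onto (−∞, −1); the right piece maps [3, ∞) onto [−5, ∞).
These images overlap. In particular φ(3) = −5 (right piece), and solving 2x − 7 = −5 on the left piece gives x = 1 < 3.
So φ(1) = φ(3) with 1 ≠ 3, and φ is not injective, hence not bijective. This x = 1 is the requested value below 3.

1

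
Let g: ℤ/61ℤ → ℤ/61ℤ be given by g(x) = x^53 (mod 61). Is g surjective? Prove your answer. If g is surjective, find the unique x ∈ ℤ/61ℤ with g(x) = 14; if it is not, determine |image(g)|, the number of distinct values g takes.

Since 61 is prime, the nonzero elements of ℤ/61ℤ form a cyclic group of order 60.
As gcd(53, 60) = 1, raising to the 53rd power is a bijection on this group: if x_1^53 ≡ x_2^53 then (x_1x_2^{−1})^53 = 1, and the only element of order dividing gcd(53, 60) = 1 is 1, so x_1 = x_2.
With g(0) = 0 this makes g injective on all of ℤ/61ℤ, hence bijective (finite equal-size domain and codomain). In particular g is surjective.
Since g is surjective, we find the preimage of 14. The inverse of x ↦ x^53 on (ℤ/61ℤ)^× is x ↦ x^17, because 53·17 = 901 = 15·60 + 1 ≡ 1 (mod 60) and x^{60} = 1 for x ≠ 0 (Fermat). So g⁻¹(14) = 14^17 mod 61.
Repeated squaring mod 61: 14^1 ≡ 14, 14^2 ≡ 14² = 196 ≡ 13, 14^4 ≡ 13² = 169 ≡ 47, 14^8 ≡ 47² = 2209 ≡ 13, 14^16 ≡ 13² = 169 ≡ 47. Since 17 = 16 + 1, 14^17 ≡ 47·14: 47·14 = 658 ≡ 48. So 14^17 ≡ 48 (mod 61).
Hence g⁻¹(14) = 48.

48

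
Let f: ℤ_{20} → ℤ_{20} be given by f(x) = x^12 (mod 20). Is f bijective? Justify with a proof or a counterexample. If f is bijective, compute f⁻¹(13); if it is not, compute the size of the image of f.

4

f(1) = 1^12 = 1.
f(3): Repeated squaring mod 20: 3^1 ≡ 3, 3^2 ≡ 3² = 9, 3^4 ≡ 9² = 81 ≡ 1, 3^8 ≡ 1² = 1. Since 12 = 8 + 4, 3^12 ≡ 1·1: 1·1 = 1. So 3^12 ≡ 1 (mod 20).
So f(1) = f(3) = 1 while 1 ≠ 3, hence f is not injective, hence not bijective.
Since f is not bijective, we determine |image(f)|. Computing x^12 mod 20 for each x (by repeated squaring, reducing mod 20 at every step), the values f(0), f(1), …, f(19) are: 0, 1, 16, 1, 16, 5, 16, 1, 16, 1, 0, 1, 16, 1, 16, 5, 16, 1, 16, 1.
The distinct values are {0, 1, 5, 16}; there are 4 of them.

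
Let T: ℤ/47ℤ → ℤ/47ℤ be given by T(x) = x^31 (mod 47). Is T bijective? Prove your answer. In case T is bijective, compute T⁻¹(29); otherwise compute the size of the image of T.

43

Since 47 is prime, the nonzero elements of ℤ/47ℤ form a cyclic group of order 46.
As gcd(31, 46) = 1, raising to the 31st power is a bijection on this group: if x_1^31 ≡ x_2^31 then (x_1x_2^{−1})^31 = 1, and the only element of order dividing gcd(31, 46) = 1 is 1, so x_1 = x_2.
With T(0) = 0 this makes T injective on all of ℤ/47ℤ, hence bijective (finite equal-size domain and codomain). In particular T is bijective.
Since T is bijective, we find the preimage of 29. The inverse of x ↦ x^31 on (ℤ/47ℤ)^× is x ↦ x^3, because 31·3 = 93 = 2·46 + 1 ≡ 1 (mod 46) and x^{46} = 1 for x ≠ 0 (Fermat). So T⁻¹(29) = 29^3 mod 47.
Repeated squaring mod 47: 29^1 ≡ 29, 29^2 ≡ 29² = 841 ≡ 42. Since 3 = 2 + 1, 29^3 ≡ 42·29: 42·29 = 1218 ≡ 43. So 29^3 ≡ 43 (mod 47).
Hence T⁻¹(29) = 43.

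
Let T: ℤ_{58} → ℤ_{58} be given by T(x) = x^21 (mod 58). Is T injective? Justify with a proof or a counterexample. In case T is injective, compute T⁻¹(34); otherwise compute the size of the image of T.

T(4): Repeated squaring mod 58: 4^1 ≡ 4, 4^2 ≡ 4² = 16, 4^4 ≡ 16² = 256 ≡ 24, 4^8 ≡ 24² = 576 ≡ 54, 4^16 ≡ 54² = 2916 ≡ 16. Since 21 = 16 + 4 + 1, 4^21 ≡ 16·24·4: 16·24 = 384 ≡ 36, then 36·4 = 144 ≡ 28. So 4^21 ≡ 28 (mod 58).
T(6): Repeated squaring mod 58: 6^1 ≡ 6, 6^2 ≡ 6² = 36, 6^4 ≡ 36² = 1296 ≡ 20, 6^8 ≡ 20² = 400 ≡ 52, 6^16 ≡ 52² = 2704 ≡ 36. Since 21 = 16 + 4 + 1, 6^21 ≡ 36·20·6: 36·20 = 720 ≡ 24, then 24·6 = 144 ≡ 28. So 6^21 ≡ 28 (mod 58).
So T(4) = T(6) = 28 while 4 ≠ 6, so T is not injective.
Since T is not injective, we determine |image(T)|. Computing x^21 mod 58 for each x (by repeated squaring, reducing mod 58 at every step), the values T(0), T(1), …, T(57) are: 0, 1, 46, 17, 28, 57, 28, 1, 12, 57, 12, 17, 12, 57, 46, 41, 30, 17, 12, 17, 30, 17, 28, 1, 30, 1, 12, 41, 28, 29, 30, 17, 46, 57, 28, 57, 30, 41, 28, 41, 46, 41, 28, 17, 12, 1, 46, 41, 46, 1, 46, 57, 30, 1, 30, 41, 12, 57.
The distinct values are {0, 1, 12, 17, 28, 29, 30, 41, 46, 57}; there are 10 of them.

10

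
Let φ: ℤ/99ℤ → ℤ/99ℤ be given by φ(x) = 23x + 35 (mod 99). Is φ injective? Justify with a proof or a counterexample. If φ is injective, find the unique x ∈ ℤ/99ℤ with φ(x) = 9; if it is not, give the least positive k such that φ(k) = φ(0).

If φ(a) = φ(b), then 23a ≡ 23b (mod 99). Because gcd(23, 99) = 1, we may cancel 23 to get a ≡ b (mod 99).
Hence φ is injective.
We now compute 23⁻¹ mod 99 explicitly. Euclid's algorithm: 99 = 4·23 + 7, 23 = 3·7 + 2, 7 = 3·2 + 1; back-substituting gives 1 = 56·23 − 13·99, so 23⁻¹ ≡ 56 (mod 99).
Since φ is injective, we find φ⁻¹(9): we need 23x ≡ 9 − 35 ≡ 73 (mod 99). Using 23⁻¹ = 56: x ≡ 56·73 = 4088 = 41·99 + 29, so x = 29.
Check: φ(29) = 23·29 + 35 = 702 = 7·99 + 9 ≡ 9 (mod 99).

29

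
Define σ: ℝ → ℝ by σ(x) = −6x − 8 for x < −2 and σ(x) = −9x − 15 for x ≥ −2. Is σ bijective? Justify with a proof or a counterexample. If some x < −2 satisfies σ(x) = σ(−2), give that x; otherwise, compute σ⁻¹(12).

-10/3

Both pieces are strictly decreasing (slopes −6 and −9), so each is injective on its own interval.
The left piece maps (−∞, −2) onto (4, ∞); the right piece maps [−2, ∞) onto (−∞, 3].
The images leave a gap (4 has no preimage), so σ is not surjective, hence not bijective.
Because the two images are disjoint, no x < −2 has σ(x) = σ(−2), so we compute σ⁻¹(12): 12 lies in (4, ∞), so solve −6x − 8 = 12: x = (12 + 8)/(−6) = −10/3.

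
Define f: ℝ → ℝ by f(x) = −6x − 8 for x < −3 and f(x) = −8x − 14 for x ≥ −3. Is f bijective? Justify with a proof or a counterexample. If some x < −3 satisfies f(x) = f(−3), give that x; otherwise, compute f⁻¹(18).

-13/3

Both pieces are strictly decreasing (slopes −6 and −8), so each is injective on its own interval.
The left piece maps (−∞, −3) onto (10, ∞); the right piece maps [−3, ∞) onto (−∞, 10].
Since 10 = 10, the images partition ℝ: f is injective and surjective, hence bijective.
Because the two images are disjoint, no x < −3 has f(x) = f(−3), so we compute f⁻¹(18): 18 lies in (10, ∞), so solve −6x − 8 = 18: x = (18 + 8)/(−6) = −13/3.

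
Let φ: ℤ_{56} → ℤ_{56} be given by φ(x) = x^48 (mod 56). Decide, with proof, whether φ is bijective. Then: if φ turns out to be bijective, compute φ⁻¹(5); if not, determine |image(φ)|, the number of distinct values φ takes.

φ(1) = 1^48 = 1.
φ(3): Repeated squaring mod 56: 3^1 ≡ 3, 3^2 ≡ 3² = 9, 3^4 ≡ 9² = 81 ≡ 25, 3^8 ≡ 25² = 625 ≡ 9, 3^16 ≡ 9² = 81 ≡ 25, 3^32 ≡ 25² = 625 ≡ 9. Since 48 = 32 + 16, 3^48 ≡ 9·25: 9·25 = 225 ≡ 1. So 3^48 ≡ 1 (mod 56).
So φ(1) = φ(3) = 1 while 1 ≠ 3, therefore φ is not injective, hence not bijective.
Since φ is not bijective, we determine |image(φ)|. Computing x^48 mod 56 for each x (by repeated squaring, reducing mod 56 at every step), the values φ(0), φ(1), …, φ(55) are: 0, 1, 8, 1, 8, 1, 8, 49, 8, 1, 8, 1, 8, 1, 0, 1, 8, 1, 8, 1, 8, 49, 8, 1, 8, 1, 8, 1, 0, 1, 8, 1, 8, 1, 8, 49, 8, 1, 8, 1, 8, 1, 0, 1, 8, 1, 8, 1, 8, 49, 8, 1, 8, 1, 8, 1.
The distinct values are {0, 1, 8, 49}; there are 4 of them.

4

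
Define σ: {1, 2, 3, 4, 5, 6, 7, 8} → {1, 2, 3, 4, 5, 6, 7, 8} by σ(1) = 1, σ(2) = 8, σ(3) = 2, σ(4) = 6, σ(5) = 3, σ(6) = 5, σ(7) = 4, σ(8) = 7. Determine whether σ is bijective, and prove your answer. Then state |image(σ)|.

The values 1, 8, 2, 6, 3, 5, 4, 7 are a permutation of {1, 2, 3, 4, 5, 6, 7, 8}: each element appears exactly once.
So σ is injective and surjective, hence bijective.
The image of σ is {1, 2, 3, 4, 5, 6, 7, 8}, which has 8 elements.

8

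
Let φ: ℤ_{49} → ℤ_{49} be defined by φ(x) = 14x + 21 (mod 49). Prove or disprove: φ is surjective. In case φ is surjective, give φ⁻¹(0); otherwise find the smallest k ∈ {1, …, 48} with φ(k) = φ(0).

7

Recall: surjectivity means every element of the codomain has a preimage under φ.
Since gcd(14, 49) = 7, we have 14x ≡ 0 (mod 7) for all x, so φ(x) ≡ 0 (mod 7).
But 1 ≢ 0 (mod 7), so 1 ∈ ℤ_{49} has no preimage. Therefore φ is not surjective.
Since φ is not surjective, we find the least positive k with φ(k) = φ(0): this means 14k ≡ 0 (mod 49), i.e. 49 ∣ 14k. Since gcd(14, 49) = 7, dividing through by 7 this holds exactly when 7 ∣ 2k, and as gcd(2, 7) = 1, exactly when 7 ∣ k.
The smallest positive such k is 7.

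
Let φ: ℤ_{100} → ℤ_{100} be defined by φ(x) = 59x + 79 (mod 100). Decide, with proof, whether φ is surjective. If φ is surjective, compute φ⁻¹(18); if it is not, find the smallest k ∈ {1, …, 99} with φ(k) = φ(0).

Recall: surjectivity means every element of the codomain has a preimage under φ.
Since gcd(59, 100) = 1, 59 is invertible modulo 100. Euclid's algorithm: 100 = 1·59 + 41, 59 = 1·41 + 18, 41 = 2·18 + 5, 18 = 3·5 + 3, 5 = 1·3 + 2, 3 = 1·2 + 1; back-substituting gives 1 = 39·59 − 23·100, so 59⁻¹ ≡ 39 (mod 100).
Then y ↦ 39(y − 79) is a two-sided inverse to φ, so every y ∈ ℤ_{100} has a preimage.
Hence φ is surjective.
Since φ is surjective, we compute φ⁻¹(18): solve 59x + 79 ≡ 18 (mod 100), i.e. 59x ≡ 39 (mod 100).
Multiplying by 59⁻¹ = 39 gives x ≡ 39·39 = 1521 = 15·100 + 21 ≡ 21 (mod 100).
Check: φ(21) = 59·21 + 79 = 1318 = 13·100 + 18 ≡ 18 (mod 100).

21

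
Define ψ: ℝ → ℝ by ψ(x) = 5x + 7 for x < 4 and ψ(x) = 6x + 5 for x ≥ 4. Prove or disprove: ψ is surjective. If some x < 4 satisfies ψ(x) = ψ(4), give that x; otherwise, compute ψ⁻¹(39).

17/3

Both pieces are strictly increasing (slopes 5 and 6), so each is injective on its own interval.
The left piece maps (−∞, 4) onto (−∞, 27); the right piece maps [4, ∞) onto [29, ∞).
The union (−∞, 27) ∪ [29, ∞) omits the interval between 27 and 29; in particular 27 has no preimage. So ψ is not surjective.
Because the two images are disjoint, no x < 4 has ψ(x) = ψ(4), so we compute ψ⁻¹(39): 39 lies in [29, ∞), so solve 6x + 5 = 39: x = (39 − 5)/6 = 17/3.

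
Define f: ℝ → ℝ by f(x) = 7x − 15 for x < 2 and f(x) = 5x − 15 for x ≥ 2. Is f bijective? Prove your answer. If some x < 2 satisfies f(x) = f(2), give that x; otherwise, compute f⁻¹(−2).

Both pieces are strictly increasing (slopes 7 and 5), so each is injective on its own interval.
The left piece maps (−∞, 2) onto (−∞, −1); the right piece maps [2, ∞) onto [−5, ∞).
These images overlap. In particular f(2) = −5 (right piece), and solving 7x − 15 = −5 on the left piece gives x = 10/7 < 2.
So f(10/7) = f(2) with 10/7 ≠ 2, and f is not injective, hence not bijective. This x = 10/7 is the requested value below 2.

10/7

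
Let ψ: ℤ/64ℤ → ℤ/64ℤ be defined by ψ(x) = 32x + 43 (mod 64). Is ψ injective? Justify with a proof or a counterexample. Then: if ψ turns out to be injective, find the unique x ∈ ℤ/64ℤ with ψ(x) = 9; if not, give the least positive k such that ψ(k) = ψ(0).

Recall that injectivity means: for all x_1, x_2 in the domain, ψ(x_1) = ψ(x_2) implies x_1 = x_2.
We have gcd(32, 64) = 32 > 1. Taking x_1 = 0 and x_2 = 2: ψ(0) = 43 and ψ(2) = 32·2 + 43 = 107 ≡ 43 (mod 64).
So ψ(0) = ψ(2) while 0 ≠ 2, so ψ is not injective.
Since ψ is not injective, we find the least positive k with ψ(k) = ψ(0): this means 32k ≡ 0 (mod 64), i.e. 64 ∣ 32k. Since gcd(32, 64) = 32, dividing through by 32 this holds exactly when 2 ∣ k.
The smallest positive such k is 2.

2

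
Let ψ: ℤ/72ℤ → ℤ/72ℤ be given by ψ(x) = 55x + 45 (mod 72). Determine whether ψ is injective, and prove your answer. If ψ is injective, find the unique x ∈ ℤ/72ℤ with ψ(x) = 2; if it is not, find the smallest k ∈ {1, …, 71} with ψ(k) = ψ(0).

11

If ψ(a) = ψ(b), then 55a ≡ 55b (mod 72). Because gcd(55, 72) = 1, we may cancel 55 to get a ≡ b (mod 72).
Thus ψ is injective.
We now compute 55⁻¹ mod 72 explicitly. Euclid's algorithm: 72 = 1·55 + 17, 55 = 3·17 + 4, 17 = 4·4 + 1; back-substituting gives 1 = 55·55 − 42·72, so 55⁻¹ ≡ 55 (mod 72).
Since ψ is injective, we find ψ⁻¹(2): we need 55x ≡ 2 − 45 ≡ 29 (mod 72). Using 55⁻¹ = 55: x ≡ 55·29 = 1595 = 22·72 + 11, so x = 11.
Check: ψ(11) = 55·11 + 45 = 650 = 9·72 + 2 ≡ 2 (mod 72).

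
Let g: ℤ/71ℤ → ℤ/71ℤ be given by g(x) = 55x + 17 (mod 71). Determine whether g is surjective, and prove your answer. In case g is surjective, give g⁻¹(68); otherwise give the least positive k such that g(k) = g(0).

Since gcd(55, 71) = 1, 55 is invertible modulo 71. Euclid's algorithm: 71 = 1·55 + 16, 55 = 3·16 + 7, 16 = 2·7 + 2, 7 = 3·2 + 1; back-substituting gives 1 = 31·55 − 24·71, so 55⁻¹ ≡ 31 (mod 71).
Then y ↦ 31(y − 17) is a two-sided inverse to g, so every y ∈ ℤ/71ℤ has a preimage.
Thus g is surjective.
Since g is surjective, we compute g⁻¹(68): solve 55x + 17 ≡ 68 (mod 71), i.e. 55x ≡ 51 (mod 71).
Multiplying by 55⁻¹ = 31 gives x ≡ 31·51 = 1581 = 22·71 + 19 ≡ 19 (mod 71).
Check: g(19) = 55·19 + 17 = 1062 = 14·71 + 68 ≡ 68 (mod 71).

19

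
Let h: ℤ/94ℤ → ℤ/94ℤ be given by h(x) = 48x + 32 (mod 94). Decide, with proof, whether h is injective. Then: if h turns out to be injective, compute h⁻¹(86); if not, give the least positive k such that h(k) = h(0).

47

We have gcd(48, 94) = 2 > 1. Taking s = 0 and t = 47: h(0) = 32 and h(47) = 48·47 + 32 = 2288 ≡ 32 (mod 94).
So h(0) = h(47) while 0 ≠ 47, thus h is not injective.
Since h is not injective, we find the least positive k with h(k) = h(0): this means 48k ≡ 0 (mod 94), i.e. 94 ∣ 48k. Since gcd(48, 94) = 2, dividing through by 2 this holds exactly when 47 ∣ 24k, and as gcd(24, 47) = 1, exactly when 47 ∣ k.
The smallest positive such k is 47.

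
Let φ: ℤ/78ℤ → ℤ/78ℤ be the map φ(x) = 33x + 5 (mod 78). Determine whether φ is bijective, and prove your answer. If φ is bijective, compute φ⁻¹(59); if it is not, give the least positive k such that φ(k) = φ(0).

Recall: φ is injective when φ(x_1) = φ(x_2) forces x_1 = x_2.
We have gcd(33, 78) = 3 > 1. Taking x_1 = 0 and x_2 = 26: φ(0) = 5 and φ(26) = 33·26 + 5 = 863 ≡ 5 (mod 78).
So φ(0) = φ(26) while 0 ≠ 26, hence φ is not injective, hence not bijective.
Since φ is not bijective, we find the least positive k with φ(k) = φ(0): this means 33k ≡ 0 (mod 78), i.e. 78 ∣ 33k. Since gcd(33, 78) = 3, dividing through by 3 this holds exactly when 26 ∣ 11k, and as gcd(11, 26) = 1, exactly when 26 ∣ k.
The smallest positive such k is 26.

26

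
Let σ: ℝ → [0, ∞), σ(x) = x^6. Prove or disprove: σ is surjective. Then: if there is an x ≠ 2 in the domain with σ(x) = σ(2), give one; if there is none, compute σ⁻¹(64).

-2

For any y ∈ [0, ∞), x = y^{1/6} ∈ ℝ satisfies x^6 = y, so σ is surjective.
For the follow-up, such an x exists: taking x = −2 ∈ ℝ gives σ(−2) = 64 = σ(2) with −2 ≠ 2.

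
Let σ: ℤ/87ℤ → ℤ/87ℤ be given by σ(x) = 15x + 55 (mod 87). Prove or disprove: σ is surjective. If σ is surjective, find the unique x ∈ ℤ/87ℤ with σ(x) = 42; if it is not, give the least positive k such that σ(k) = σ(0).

29

Since gcd(15, 87) = 3, we have 15x ≡ 0 (mod 3) for all x, so σ(x) ≡ 1 (mod 3).
But 0 ≢ 1 (mod 3), so 0 ∈ ℤ/87ℤ has no preimage. Therefore σ is not surjective.
Since σ is not surjective, we find the least positive k with σ(k) = σ(0): this means 15k ≡ 0 (mod 87), i.e. 87 ∣ 15k. Since gcd(15, 87) = 3, dividing through by 3 this holds exactly when 29 ∣ 5k, and as gcd(5, 29) = 1, exactly when 29 ∣ k.
The smallest positive such k is 29.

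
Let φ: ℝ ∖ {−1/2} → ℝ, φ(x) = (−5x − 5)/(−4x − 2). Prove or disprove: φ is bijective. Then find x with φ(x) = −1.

If φ(x) = 5/4, cross-multiplying gives −4(−5x − 5) = −5(−4x − 2), which simplifies to 20 = 10 — false.  So 5/4 has no preimage and φ is not surjective.
So φ is not bijective.
Solving φ(x) = −1: cross-multiplying gives −5x − 5 = −1(−4x − 2), which rearranges to −9x = 7, so x = −7/9.

-7/9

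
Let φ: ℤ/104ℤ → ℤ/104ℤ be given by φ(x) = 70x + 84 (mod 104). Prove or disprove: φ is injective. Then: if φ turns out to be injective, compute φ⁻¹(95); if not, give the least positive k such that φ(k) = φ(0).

52

We have gcd(70, 104) = 2 > 1. Taking x_1 = 0 and x_2 = 52: φ(0) = 84 and φ(52) = 70·52 + 84 = 3724 ≡ 84 (mod 104).
So φ(0) = φ(52) while 0 ≠ 52, therefore φ is not injective.
Since φ is not injective, we find the least positive k with φ(k) = φ(0): this means 70k ≡ 0 (mod 104), i.e. 104 ∣ 70k. Since gcd(70, 104) = 2, dividing through by 2 this holds exactly when 52 ∣ 35k, and as gcd(35, 52) = 1, exactly when 52 ∣ k.
The smallest positive such k is 52.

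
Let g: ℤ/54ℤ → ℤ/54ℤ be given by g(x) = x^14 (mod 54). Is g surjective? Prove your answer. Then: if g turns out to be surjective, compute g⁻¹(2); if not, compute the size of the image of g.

20

g(0) = 0^14 = 0.
g(6): Repeated squaring mod 54: 6^1 ≡ 6, 6^2 ≡ 6² = 36, 6^4 ≡ 36² = 1296 ≡ 0, 6^8 ≡ 0² = 0. Since 14 = 8 + 4 + 2, 6^14 ≡ 0·0·36: 0·0 = 0, then 0·36 = 0. So 6^14 ≡ 0 (mod 54).
So g(0) = g(6) = 0 while 0 ≠ 6, thus g is not injective.
A non-injective map from the 54-element set ℤ/54ℤ to itself takes at most 53 distinct values, so it cannot be surjective. So g is not surjective.
Since g is not surjective, we determine |image(g)|. Computing x^14 mod 54 for each x (by repeated squaring, reducing mod 54 at every step), the values g(0), g(1), …, g(53) are: 0, 1, 22, 27, 52, 7, 0, 13, 10, 27, 46, 31, 0, 43, 16, 27, 4, 19, 0, 37, 40, 27, 34, 25, 0, 49, 28, 27, 28, 49, 0, 25, 34, 27, 40, 37, 0, 19, 4, 27, 16, 43, 0, 31, 46, 27, 10, 13, 0, 7, 52, 27, 22, 1.
The distinct values are {0, 1, 4, 7, 10, 13, 16, 19, 22, 25, 27, 28, 31, 34, 37, 40, 43, 46, 49, 52}; there are 20 of them.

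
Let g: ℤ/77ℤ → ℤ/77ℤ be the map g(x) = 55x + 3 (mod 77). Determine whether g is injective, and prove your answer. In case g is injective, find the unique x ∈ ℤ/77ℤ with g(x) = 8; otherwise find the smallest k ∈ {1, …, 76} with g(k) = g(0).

7

We have gcd(55, 77) = 11 > 1. Taking a = 0 and b = 7: g(0) = 3 and g(7) = 55·7 + 3 = 388 ≡ 3 (mod 77).
So g(0) = g(7) while 0 ≠ 7, therefore g is not injective.
Since g is not injective, we find the least positive k with g(k) = g(0): this means 55k ≡ 0 (mod 77), i.e. 77 ∣ 55k. Since gcd(55, 77) = 11, dividing through by 11 this holds exactly when 7 ∣ 5k, and as gcd(5, 7) = 1, exactly when 7 ∣ k.
The smallest positive such k is 7.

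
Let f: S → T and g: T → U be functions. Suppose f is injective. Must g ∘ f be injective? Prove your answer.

No. Take S = T = U = {0, 1}, f = identity (injective), and g(x) = 0 for every x.
Then (g ∘ f)(0) = 0 = (g ∘ f)(1) with 0 ≠ 1, so g ∘ f is not injective.

not injective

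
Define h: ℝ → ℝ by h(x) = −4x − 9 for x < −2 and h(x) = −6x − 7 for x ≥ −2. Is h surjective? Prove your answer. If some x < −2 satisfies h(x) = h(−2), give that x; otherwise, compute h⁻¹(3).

-7/2

Both pieces are strictly decreasing (slopes −4 and −6), so each is injective on its own interval.
The left piece maps (−∞, −2) onto (−1, ∞); the right piece maps [−2, ∞) onto (−∞, 5].
The union (−1, ∞) ∪ (−∞, 5] covers ℝ, so h is surjective.
For the follow-up: the images overlap, so an x < −2 with h(x) = h(−2) exists. h(−2) = 5; solving −4x − 9 = 5 for x < −2 gives x = (5 + 9)/(−4) = −7/2.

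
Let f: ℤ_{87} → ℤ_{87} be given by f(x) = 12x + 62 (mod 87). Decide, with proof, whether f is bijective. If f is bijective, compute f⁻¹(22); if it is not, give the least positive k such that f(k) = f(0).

Recall that injectivity means: for all s, t in the domain, f(s) = f(t) implies s = t.
We have gcd(12, 87) = 3 > 1. Taking s = 0 and t = 29: f(0) = 62 and f(29) = 12·29 + 62 = 410 ≡ 62 (mod 87).
So f(0) = f(29) while 0 ≠ 29, so f is not injective, hence not bijective.
Since f is not bijective, we find the least positive k with f(k) = f(0): this means 12k ≡ 0 (mod 87), i.e. 87 ∣ 12k. Since gcd(12, 87) = 3, dividing through by 3 this holds exactly when 29 ∣ 4k, and as gcd(4, 29) = 1, exactly when 29 ∣ k.
The smallest positive such k is 29.

29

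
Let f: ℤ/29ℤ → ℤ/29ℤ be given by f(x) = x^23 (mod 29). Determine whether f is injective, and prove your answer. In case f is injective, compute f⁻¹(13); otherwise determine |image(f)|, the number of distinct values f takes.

4

Since 29 is prime, the nonzero elements of ℤ/29ℤ form a cyclic group of order 28.
As gcd(23, 28) = 1, raising to the 23rd power is a bijection on this group: if u^23 ≡ v^23 then (uv^{−1})^23 = 1, and the only element of order dividing gcd(23, 28) = 1 is 1, so u = v.
With f(0) = 0 this makes f injective on all of ℤ/29ℤ, hence bijective (finite equal-size domain and codomain). In particular f is injective.
Since f is injective, we find the preimage of 13. The inverse of x ↦ x^23 on (ℤ/29ℤ)^× is x ↦ x^11, because 23·11 = 253 = 9·28 + 1 ≡ 1 (mod 28) and x^{28} = 1 for x ≠ 0 (Fermat). So f⁻¹(13) = 13^11 mod 29.
Repeated squaring mod 29: 13^1 ≡ 13, 13^2 ≡ 13² = 169 ≡ 24, 13^4 ≡ 24² = 576 ≡ 25, 13^8 ≡ 25² = 625 ≡ 16. Since 11 = 8 + 2 + 1, 13^11 ≡ 16·24·13: 16·24 = 384 ≡ 7, then 7·13 = 91 ≡ 4. So 13^11 ≡ 4 (mod 29).
Hence f⁻¹(13) = 4.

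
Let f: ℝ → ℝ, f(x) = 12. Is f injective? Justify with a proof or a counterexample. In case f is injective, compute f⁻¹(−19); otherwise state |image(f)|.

f(0) = 12 = f(1) with 0 ≠ 1, so f is not injective.
Since f is not injective, we state |image(f)|: the image of f is {12}, which has 1 element.

1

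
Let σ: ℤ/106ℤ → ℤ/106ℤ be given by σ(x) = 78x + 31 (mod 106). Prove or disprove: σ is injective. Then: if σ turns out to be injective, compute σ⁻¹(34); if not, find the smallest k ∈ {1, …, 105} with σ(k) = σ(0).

53

We have gcd(78, 106) = 2 > 1. Taking a = 0 and b = 53: σ(0) = 31 and σ(53) = 78·53 + 31 = 4165 ≡ 31 (mod 106).
So σ(0) = σ(53) while 0 ≠ 53, so σ is not injective.
Since σ is not injective, we find the least positive k with σ(k) = σ(0): this means 78k ≡ 0 (mod 106), i.e. 106 ∣ 78k. Since gcd(78, 106) = 2, dividing through by 2 this holds exactly when 53 ∣ 39k, and as gcd(39, 53) = 1, exactly when 53 ∣ k.
The smallest positive such k is 53.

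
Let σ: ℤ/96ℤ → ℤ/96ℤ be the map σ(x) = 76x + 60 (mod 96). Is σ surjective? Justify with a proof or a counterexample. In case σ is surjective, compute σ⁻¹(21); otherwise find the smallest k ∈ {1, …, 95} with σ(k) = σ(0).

Since gcd(76, 96) = 4, we have 76x ≡ 0 (mod 4) for all x, so σ(x) ≡ 0 (mod 4).
But 1 ≢ 0 (mod 4), so 1 ∈ ℤ/96ℤ has no preimage. So σ is not surjective.
Since σ is not surjective, we find the least positive k with σ(k) = σ(0): this means 76k ≡ 0 (mod 96), i.e. 96 ∣ 76k. Since gcd(76, 96) = 4, dividing through by 4 this holds exactly when 24 ∣ 19k, and as gcd(19, 24) = 1, exactly when 24 ∣ k.
The smallest positive such k is 24.

24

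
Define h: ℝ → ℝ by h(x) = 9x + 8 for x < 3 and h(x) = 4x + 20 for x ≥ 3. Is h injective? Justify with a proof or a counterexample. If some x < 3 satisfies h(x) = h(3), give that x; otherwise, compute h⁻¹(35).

Both pieces are strictly increasing (slopes 9 and 4), so each is injective on its own interval.
The left piece maps (−∞, 3) onto (−∞, 35); the right piece maps [3, ∞) onto [32, ∞).
These images overlap. In particular h(3) = 32 (right piece), and solving 9x + 8 = 32 on the left piece gives x = 8/3 < 3.
So h(8/3) = h(3) with 8/3 ≠ 3, and h is not injective. This x = 8/3 is the requested value below 3.

8/3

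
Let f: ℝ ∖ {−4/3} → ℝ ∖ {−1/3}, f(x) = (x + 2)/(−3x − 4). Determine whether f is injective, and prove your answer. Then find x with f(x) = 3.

Suppose f(x_1) = f(x_2). Cross-multiplying: (x_1 + 2)(−3x_2 − 4) = (x_2 + 2)(−3x_1 − 4).
Expanding both sides and cancelling the symmetric terms leaves 2·(x_1 − x_2) = 0. Since 2 ≠ 0, x_1 = x_2. Therefore f is injective.
Solving f(x) = 3: cross-multiplying gives x + 2 = 3(−3x − 4), which rearranges to 10x = −14, so x = −7/5.

-7/5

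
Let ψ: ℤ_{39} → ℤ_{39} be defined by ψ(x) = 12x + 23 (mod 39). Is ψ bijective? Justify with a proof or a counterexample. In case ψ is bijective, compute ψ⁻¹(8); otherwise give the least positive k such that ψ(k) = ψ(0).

We have gcd(12, 39) = 3 > 1. Taking u = 0 and v = 13: ψ(0) = 23 and ψ(13) = 12·13 + 23 = 179 ≡ 23 (mod 39).
So ψ(0) = ψ(13) while 0 ≠ 13, hence ψ is not injective, hence not bijective.
Since ψ is not bijective, we find the least positive k with ψ(k) = ψ(0): this means 12k ≡ 0 (mod 39), i.e. 39 ∣ 12k. Since gcd(12, 39) = 3, dividing through by 3 this holds exactly when 13 ∣ 4k, and as gcd(4, 13) = 1, exactly when 13 ∣ k.
The smallest positive such k is 13.

13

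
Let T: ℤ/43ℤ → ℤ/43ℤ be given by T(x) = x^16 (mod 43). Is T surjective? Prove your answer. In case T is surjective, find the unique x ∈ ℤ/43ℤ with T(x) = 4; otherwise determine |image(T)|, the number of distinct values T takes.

22

T(21): Repeated squaring mod 43: 21^1 ≡ 21, 21^2 ≡ 21² = 441 ≡ 11, 21^4 ≡ 11² = 121 ≡ 35, 21^8 ≡ 35² = 1225 ≡ 21, 21^16 ≡ 21² = 441 ≡ 11. So 21^16 ≡ 11 (mod 43).
T(22): Repeated squaring mod 43: 22^1 ≡ 22, 22^2 ≡ 22² = 484 ≡ 11, 22^4 ≡ 11² = 121 ≡ 35, 22^8 ≡ 35² = 1225 ≡ 21, 22^16 ≡ 21² = 441 ≡ 11. So 22^16 ≡ 11 (mod 43).
So T(21) = T(22) = 11 while 21 ≠ 22, hence T is not injective.
A non-injective map from the 43-element set ℤ/43ℤ to itself takes at most 42 distinct values, so it cannot be surjective. Therefore T is not surjective.
Since T is not surjective, we determine |image(T)|. Computing x^16 mod 43 for each x (by repeated squaring, reducing mod 43 at every step), the values T(0), T(1), …, T(42) are: 0, 1, 4, 23, 16, 40, 6, 36, 21, 13, 31, 35, 24, 25, 15, 17, 41, 14, 9, 10, 38, 11, 11, 38, 10, 9, 14, 41, 17, 15, 25, 24, 35, 31, 13, 21, 36, 6, 40, 16, 23, 4, 1.
The distinct values are {0, 1, 4, 6, 9, 10, 11, 13, 14, 15, 16, 17, 21, 23, 24, 25, 31, 35, 36, 38, 40, 41}; there are 22 of them.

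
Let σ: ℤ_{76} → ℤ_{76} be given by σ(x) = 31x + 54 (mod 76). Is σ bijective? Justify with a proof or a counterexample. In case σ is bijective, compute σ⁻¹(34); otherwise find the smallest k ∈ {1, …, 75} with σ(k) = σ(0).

Suppose σ(u) = σ(v) in ℤ_{76}. Then 31u + 54 ≡ 31v + 54 (mod 76), so 31(u − v) ≡ 0 (mod 76).
Since gcd(31, 76) = 1, 31 is invertible modulo 76, therefore u − v ≡ 0 (mod 76), i.e. u = v.
We now compute 31⁻¹ mod 76 explicitly. Euclid's algorithm: 76 = 2·31 + 14, 31 = 2·14 + 3, 14 = 4·3 + 2, 3 = 1·2 + 1; back-substituting gives 1 = 27·31 − 11·76, so 31⁻¹ ≡ 27 (mod 76).
Then y ↦ 27(y − 54) is a two-sided inverse to σ, so every y ∈ ℤ_{76} has a preimage.
Thus σ is bijective.
Since σ is bijective, we find σ⁻¹(34): we need 31x ≡ 34 − 54 ≡ 56 (mod 76). Using 31⁻¹ = 27: x ≡ 27·56 = 1512 = 19·76 + 68, so x = 68.
Check: σ(68) = 31·68 + 54 = 2162 = 28·76 + 34 ≡ 34 (mod 76).

68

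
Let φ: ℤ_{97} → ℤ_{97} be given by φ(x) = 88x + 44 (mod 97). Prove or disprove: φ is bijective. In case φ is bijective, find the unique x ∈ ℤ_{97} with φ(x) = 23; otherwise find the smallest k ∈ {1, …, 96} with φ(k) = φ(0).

Recall that injectivity means: for all x_1, x_2 in the domain, φ(x_1) = φ(x_2) implies x_1 = x_2.
Suppose φ(x_1) = φ(x_2) in ℤ_{97}. Then 88x_1 + 44 ≡ 88x_2 + 44 (mod 97), therefore 88(x_1 − x_2) ≡ 0 (mod 97).
Since gcd(88, 97) = 1, 88 is invertible modulo 97, hence x_1 − x_2 ≡ 0 (mod 97), i.e. x_1 = x_2.
We now compute 88⁻¹ mod 97 explicitly. Euclid's algorithm: 97 = 1·88 + 9, 88 = 9·9 + 7, 9 = 1·7 + 2, 7 = 3·2 + 1; back-substituting gives 1 = 43·88 − 39·97, so 88⁻¹ ≡ 43 (mod 97).
Then y ↦ 43(y − 44) is a two-sided inverse to φ, so every y ∈ ℤ_{97} has a preimage.
Hence φ is bijective.
Since φ is bijective, we compute φ⁻¹(23): solve 88x + 44 ≡ 23 (mod 97), i.e. 88x ≡ 76 (mod 97).
Multiplying by 88⁻¹ = 43 gives x ≡ 43·76 = 3268 = 33·97 + 67 ≡ 67 (mod 97).
Check: φ(67) = 88·67 + 44 = 5940 = 61·97 + 23 ≡ 23 (mod 97).

67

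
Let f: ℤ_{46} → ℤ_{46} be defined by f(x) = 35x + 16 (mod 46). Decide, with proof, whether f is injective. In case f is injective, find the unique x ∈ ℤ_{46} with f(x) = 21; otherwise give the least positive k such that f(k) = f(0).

33

If f(x_1) = f(x_2), then 35x_1 ≡ 35x_2 (mod 46). Because gcd(35, 46) = 1, we may cancel 35 to get x_1 ≡ x_2 (mod 46).
Hence f is injective.
We now compute 35⁻¹ mod 46 explicitly. Euclid's algorithm: 46 = 1·35 + 11, 35 = 3·11 + 2, 11 = 5·2 + 1; back-substituting gives 1 = 25·35 − 19·46, so 35⁻¹ ≡ 25 (mod 46).
Since f is injective, we compute f⁻¹(21): solve 35x + 16 ≡ 21 (mod 46), i.e. 35x ≡ 5 (mod 46).
Multiplying by 35⁻¹ = 25 gives x ≡ 25·5 = 125 = 2·46 + 33 ≡ 33 (mod 46).
Check: f(33) = 35·33 + 16 = 1171 = 25·46 + 21 ≡ 21 (mod 46).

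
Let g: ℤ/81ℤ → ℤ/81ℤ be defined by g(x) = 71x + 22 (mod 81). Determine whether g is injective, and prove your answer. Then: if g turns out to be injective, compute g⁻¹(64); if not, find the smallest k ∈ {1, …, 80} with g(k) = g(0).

Recall that injectivity means: for all s, t in the domain, g(s) = g(t) implies s = t.
Suppose g(s) = g(t) in ℤ/81ℤ. Then 71s + 22 ≡ 71t + 22 (mod 81), thus 71(s − t) ≡ 0 (mod 81).
Since gcd(71, 81) = 1, 71 is invertible modulo 81, hence s − t ≡ 0 (mod 81), i.e. s = t.
Hence g is injective.
We now compute 71⁻¹ mod 81 explicitly. Euclid's algorithm: 81 = 1·71 + 10, 71 = 7·10 + 1; back-substituting gives 1 = 8·71 − 7·81, so 71⁻¹ ≡ 8 (mod 81).
Since g is injective, we compute g⁻¹(64): solve 71x + 22 ≡ 64 (mod 81), i.e. 71x ≡ 42 (mod 81).
Multiplying by 71⁻¹ = 8 gives x ≡ 8·42 = 336 = 4·81 + 12 ≡ 12 (mod 81).
Check: g(12) = 71·12 + 22 = 874 = 10·81 + 64 ≡ 64 (mod 81).

12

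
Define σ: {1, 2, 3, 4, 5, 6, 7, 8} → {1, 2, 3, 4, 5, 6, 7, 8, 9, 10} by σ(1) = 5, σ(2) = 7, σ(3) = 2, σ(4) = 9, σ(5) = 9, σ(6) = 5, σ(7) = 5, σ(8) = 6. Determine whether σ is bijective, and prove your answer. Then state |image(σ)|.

σ(4) = 9 = σ(5) with 4 ≠ 5, so σ is not injective, hence not bijective.
The image of σ is {2, 5, 6, 7, 9}, which has 5 elements.

5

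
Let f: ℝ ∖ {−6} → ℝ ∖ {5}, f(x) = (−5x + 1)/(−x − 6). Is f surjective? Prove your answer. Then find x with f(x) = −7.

-41/12

For any y ≠ 5, solving y(−x − 6) = −5x + 1 for x gives a well-defined x ≠ −6. So f is surjective.
Solving f(x) = −7: cross-multiplying gives −5x + 1 = −7(−x − 6), which rearranges to −12x = 41, so x = −41/12.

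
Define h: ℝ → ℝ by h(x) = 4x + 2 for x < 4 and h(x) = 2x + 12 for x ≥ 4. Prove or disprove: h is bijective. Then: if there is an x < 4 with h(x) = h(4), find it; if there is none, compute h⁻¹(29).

17/2

Both pieces are strictly increasing (slopes 4 and 2), so each is injective on its own interval.
The left piece maps (−∞, 4) onto (−∞, 18); the right piece maps [4, ∞) onto [20, ∞).
The images leave a gap (18 has no preimage), so h is not surjective, hence not bijective.
Because the two images are disjoint, no x < 4 has h(x) = h(4), so we compute h⁻¹(29): 29 lies in [20, ∞), so solve 2x + 12 = 29: x = (29 − 12)/2 = 17/2.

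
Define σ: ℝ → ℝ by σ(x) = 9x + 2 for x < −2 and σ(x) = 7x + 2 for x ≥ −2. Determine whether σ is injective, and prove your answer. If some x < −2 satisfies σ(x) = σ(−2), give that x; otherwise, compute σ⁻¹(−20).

Both pieces are strictly increasing (slopes 9 and 7), so each is injective on its own interval.
The left piece maps (−∞, −2) onto (−∞, −16); the right piece maps [−2, ∞) onto [−12, ∞).
These images are disjoint, so no value is attained by both pieces. Therefore σ is injective.
Because the two images are disjoint, no x < −2 has σ(x) = σ(−2), so we compute σ⁻¹(−20): −20 lies in (−∞, −16), so solve 9x + 2 = −20: x = (−20 − 2)/9 = −22/9.

-22/9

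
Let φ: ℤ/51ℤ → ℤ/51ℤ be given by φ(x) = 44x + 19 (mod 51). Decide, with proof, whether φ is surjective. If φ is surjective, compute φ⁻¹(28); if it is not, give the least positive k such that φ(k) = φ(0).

6

Since gcd(44, 51) = 1, 44 is invertible modulo 51. Euclid's algorithm: 51 = 1·44 + 7, 44 = 6·7 + 2, 7 = 3·2 + 1; back-substituting gives 1 = 29·44 − 25·51, so 44⁻¹ ≡ 29 (mod 51).
For any y ∈ ℤ/51ℤ, x = 29(y − 19) mod 51 satisfies φ(x) = 44·29(y − 19) + 19 ≡ y (since 44·29 ≡ 1 mod 51). So every y has a preimage.
Hence φ is surjective.
Since φ is surjective, we find φ⁻¹(28): we need 44x ≡ 28 − 19 ≡ 9 (mod 51). Using 44⁻¹ = 29: x ≡ 29·9 = 261 = 5·51 + 6, so x = 6.
Check: φ(6) = 44·6 + 19 = 283 = 5·51 + 28 ≡ 28 (mod 51).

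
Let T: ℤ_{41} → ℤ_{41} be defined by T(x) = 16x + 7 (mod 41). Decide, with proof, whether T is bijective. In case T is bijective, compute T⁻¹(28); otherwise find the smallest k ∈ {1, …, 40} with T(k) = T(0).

9

Suppose T(x_1) = T(x_2) in ℤ_{41}. Then 16x_1 + 7 ≡ 16x_2 + 7 (mod 41), thus 16(x_1 − x_2) ≡ 0 (mod 41).
Since gcd(16, 41) = 1, 16 is invertible modulo 41, hence x_1 − x_2 ≡ 0 (mod 41), i.e. x_1 = x_2.
We now compute 16⁻¹ mod 41 explicitly. Euclid's algorithm: 41 = 2·16 + 9, 16 = 1·9 + 7, 9 = 1·7 + 2, 7 = 3·2 + 1; back-substituting gives 1 = 18·16 − 7·41, so 16⁻¹ ≡ 18 (mod 41).
For any y ∈ ℤ_{41}, x = 18(y − 7) mod 41 satisfies T(x) = 16·18(y − 7) + 7 ≡ y (since 16·18 ≡ 1 mod 41). So every y has a preimage.
So T is bijective.
Since T is bijective, we compute T⁻¹(28): solve 16x + 7 ≡ 28 (mod 41), i.e. 16x ≡ 21 (mod 41).
Multiplying by 16⁻¹ = 18 gives x ≡ 18·21 = 378 = 9·41 + 9 ≡ 9 (mod 41).
Check: T(9) = 16·9 + 7 = 151 = 3·41 + 28 ≡ 28 (mod 41).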